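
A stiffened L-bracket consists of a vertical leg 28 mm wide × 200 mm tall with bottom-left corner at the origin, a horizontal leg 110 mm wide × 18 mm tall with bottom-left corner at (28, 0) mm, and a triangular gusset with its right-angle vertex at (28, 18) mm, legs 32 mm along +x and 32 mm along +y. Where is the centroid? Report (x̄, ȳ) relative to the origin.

Part | A | x̄ᵢ | ȳᵢ | A·x̄ᵢ | A·ȳᵢ
vertical leg | 5600.00 | 14.00 | 100.00 | 78400.00 | 560000.00
horizontal leg | 1980.00 | 83.00 | 9.00 | 164340.00 | 17820.00
gusset | 512.00 | 38.67 | 28.67 | 19797.33 | 14677.33
Σ | 8092.00 |  |  | 262537.33 | 592497.33
x̄ = 262537.33 / 8092.00 = 32.44 mm
ȳ = 592497.33 / 8092.00 = 73.22 mm

x̄ = 32.44 mm, ȳ = 73.22 mm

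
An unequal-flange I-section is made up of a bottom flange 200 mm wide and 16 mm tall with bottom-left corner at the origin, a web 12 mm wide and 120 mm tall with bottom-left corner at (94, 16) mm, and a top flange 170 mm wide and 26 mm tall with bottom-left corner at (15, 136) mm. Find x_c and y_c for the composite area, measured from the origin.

x_c = 100.00 mm, y_c = 87.60 mm

bottom flange: A = 200 × 16 = 3200.00, centroid at (100.00, 8.00).
web: A = 12 × 120 = 1440.00, centroid at (100.00, 76.00).
top flange: A = 170 × 26 = 4420.00, centroid at (100.00, 149.00).
ΣA = 9060.00 mm², ΣAx_c = 906000.00 mm³, ΣAy_c = 793620.00 mm³.
x_c = 906000.00/9060.00 = 100.00 mm; y_c = 793620.00/9060.00 = 87.60 mm.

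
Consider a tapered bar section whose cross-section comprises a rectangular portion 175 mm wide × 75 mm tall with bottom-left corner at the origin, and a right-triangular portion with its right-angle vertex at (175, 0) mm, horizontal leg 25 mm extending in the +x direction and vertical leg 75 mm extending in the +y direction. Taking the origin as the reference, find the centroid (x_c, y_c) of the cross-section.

Part | A | x̄ᵢ | ȳᵢ | A·x̄ᵢ | A·ȳᵢ
rectangular portion | 13125.00 | 87.50 | 37.50 | 1148437.50 | 492187.50
triangular portion | 937.50 | 183.33 | 25.00 | 171875.00 | 23437.50
Σ | 14062.50 |  |  | 1320312.50 | 515625.00
x_c = 1320312.50 / 14062.50 = 93.89 mm
y_c = 515625.00 / 14062.50 = 36.67 mm

x_c = 93.89 mm, y_c = 36.67 mm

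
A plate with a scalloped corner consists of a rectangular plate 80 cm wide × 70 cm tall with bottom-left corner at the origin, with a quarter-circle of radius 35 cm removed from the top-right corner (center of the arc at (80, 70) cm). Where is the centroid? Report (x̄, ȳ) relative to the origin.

x̄ = 34.78 cm, ȳ = 30.82 cm

plate: A = 80 × 70 = 5600.00, centroid at (40.00, 35.00).
removed quarter-circle: A = −¼π·35² = -962.11, centroid at (65.15, 55.15).
ΣA = 4637.89 cm²
ΣAx̄ = (5600.00)(40.00) + (-962.11)(65.15) = 161322.65 cm³
ΣAȳ = (5600.00)(35.00) + (-962.11)(55.15) = 142943.77 cm³
x̄ = 161322.65 / 4637.89 = 34.78 cm
ȳ = 142943.77 / 4637.89 = 30.82 cm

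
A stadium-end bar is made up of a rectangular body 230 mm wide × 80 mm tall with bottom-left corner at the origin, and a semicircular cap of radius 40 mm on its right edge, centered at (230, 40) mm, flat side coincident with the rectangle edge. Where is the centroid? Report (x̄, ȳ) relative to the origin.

x̄ = 130.86 mm, ȳ = 40.00 mm

Part | A | x̄ᵢ | ȳᵢ | A·x̄ᵢ | A·ȳᵢ
rectangular body | 18400.00 | 115.00 | 40.00 | 2116000.00 | 736000.00
semicircular end | 2513.27 | 246.98 | 40.00 | 620719.71 | 100530.96
Σ | 20913.27 |  |  | 2736719.71 | 836530.96
x̄ = 2736719.71 / 20913.27 = 130.86 mm
ȳ = 836530.96 / 20913.27 = 40.00 mm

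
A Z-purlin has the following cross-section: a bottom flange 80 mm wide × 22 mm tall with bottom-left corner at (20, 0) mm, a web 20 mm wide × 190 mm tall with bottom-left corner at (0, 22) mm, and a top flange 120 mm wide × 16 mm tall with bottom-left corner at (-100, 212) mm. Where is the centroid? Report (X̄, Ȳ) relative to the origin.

bottom flange: A = 80 × 22 = 1760.00, centroid at (60.00, 11.00).
web: A = 20 × 190 = 3800.00, centroid at (10.00, 117.00).
top flange: A = 120 × 16 = 1920.00, centroid at (-40.00, 220.00).
ΣA = 7480.00 mm²
ΣAX̄ = (1760.00)(60.00) + (3800.00)(10.00) + (1920.00)(-40.00) = 66800.00 mm³
ΣAȲ = (1760.00)(11.00) + (3800.00)(117.00) + (1920.00)(220.00) = 886360.00 mm³
X̄ = 66800.00 / 7480.00 = 8.93 mm
Ȳ = 886360.00 / 7480.00 = 118.50 mm

X̄ = 8.93 mm, Ȳ = 118.50 mm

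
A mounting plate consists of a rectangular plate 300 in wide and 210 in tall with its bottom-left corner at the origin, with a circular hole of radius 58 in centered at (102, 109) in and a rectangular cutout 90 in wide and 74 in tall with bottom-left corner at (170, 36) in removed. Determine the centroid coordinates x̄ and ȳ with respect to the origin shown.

Part | A | x̄ᵢ | ȳᵢ | A·x̄ᵢ | A·ȳᵢ
plate | 63000.00 | 150.00 | 105.00 | 9450000.00 | 6615000.00
hole 1 | -10568.32 | 102.00 | 109.00 | -1077968.40 | -1151946.63
hole 2 | -6660.00 | 215.00 | 73.00 | -1431900.00 | -486180.00
Σ | 45771.68 |  |  | 6940131.60 | 4976873.37
x̄ = 6940131.60 / 45771.68 = 151.63 in
ȳ = 4976873.37 / 45771.68 = 108.73 in

x̄ = 151.63 in, ȳ = 108.73 in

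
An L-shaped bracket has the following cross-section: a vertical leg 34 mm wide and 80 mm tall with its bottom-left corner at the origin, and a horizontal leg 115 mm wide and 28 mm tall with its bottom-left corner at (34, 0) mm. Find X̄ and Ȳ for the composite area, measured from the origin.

vertical leg: A = 34 × 80 = 2720.00, centroid at (17.00, 40.00).
horizontal leg: A = 115 × 28 = 3220.00, centroid at (91.50, 14.00).
ΣA = 5940.00 mm²
ΣAX̄ = (2720.00)(17.00) + (3220.00)(91.50) = 340870.00 mm³
ΣAȲ = (2720.00)(40.00) + (3220.00)(14.00) = 153880.00 mm³
X̄ = 340870.00 / 5940.00 = 57.39 mm
Ȳ = 153880.00 / 5940.00 = 25.91 mm

X̄ = 57.39 mm, Ȳ = 25.91 mm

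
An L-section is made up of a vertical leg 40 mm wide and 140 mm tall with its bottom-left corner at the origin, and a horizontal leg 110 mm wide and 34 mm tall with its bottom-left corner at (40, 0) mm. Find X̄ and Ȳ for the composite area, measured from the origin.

Part | A | x̄ᵢ | ȳᵢ | A·x̄ᵢ | A·ȳᵢ
vertical leg | 5600.00 | 20.00 | 70.00 | 112000.00 | 392000.00
horizontal leg | 3740.00 | 95.00 | 17.00 | 355300.00 | 63580.00
Σ | 9340.00 |  |  | 467300.00 | 455580.00
X̄ = 467300.00 / 9340.00 = 50.03 mm
Ȳ = 455580.00 / 9340.00 = 48.78 mm

X̄ = 50.03 mm, Ȳ = 48.78 mm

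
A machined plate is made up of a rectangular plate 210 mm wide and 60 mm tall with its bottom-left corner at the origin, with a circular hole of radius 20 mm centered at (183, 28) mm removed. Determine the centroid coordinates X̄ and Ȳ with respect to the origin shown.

X̄ = 96.36 mm, Ȳ = 30.22 mm

Part | A | x̄ᵢ | ȳᵢ | A·x̄ᵢ | A·ȳᵢ
plate | 12600.00 | 105.00 | 30.00 | 1323000.00 | 378000.00
hole | -1256.64 | 183.00 | 28.00 | -229964.58 | -35185.84
Σ | 11343.36 |  |  | 1093035.42 | 342814.16
X̄ = 1093035.42 / 11343.36 = 96.36 mm
Ȳ = 342814.16 / 11343.36 = 30.22 mm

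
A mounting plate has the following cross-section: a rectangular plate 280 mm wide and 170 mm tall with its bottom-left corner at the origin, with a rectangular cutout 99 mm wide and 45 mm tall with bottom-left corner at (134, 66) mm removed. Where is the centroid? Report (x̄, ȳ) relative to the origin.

x̄ = 135.51 mm, ȳ = 84.64 mm

Part | A | x̄ᵢ | ȳᵢ | A·x̄ᵢ | A·ȳᵢ
plate | 47600.00 | 140.00 | 85.00 | 6664000.00 | 4046000.00
hole | -4455.00 | 183.50 | 88.50 | -817492.50 | -394267.50
Σ | 43145.00 |  |  | 5846507.50 | 3651732.50
x̄ = 5846507.50 / 43145.00 = 135.51 mm
ȳ = 3651732.50 / 43145.00 = 84.64 mm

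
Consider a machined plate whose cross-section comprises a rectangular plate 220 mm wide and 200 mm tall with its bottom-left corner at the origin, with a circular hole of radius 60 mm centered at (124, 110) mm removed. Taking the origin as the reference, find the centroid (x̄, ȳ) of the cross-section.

x̄ = 105.16 mm, ȳ = 96.54 mm

plate: A = 220 × 200 = 44000.00, centroid at (110.00, 100.00).
hole: A = −π·60² = -11309.73, centroid at (124.00, 110.00).
ΣA = 32690.27 mm², ΣAx̄ = 3437593.04 mm³, ΣAȳ = 3155929.31 mm³.
x̄ = 3437593.04/32690.27 = 105.16 mm; ȳ = 3155929.31/32690.27 = 96.54 mm.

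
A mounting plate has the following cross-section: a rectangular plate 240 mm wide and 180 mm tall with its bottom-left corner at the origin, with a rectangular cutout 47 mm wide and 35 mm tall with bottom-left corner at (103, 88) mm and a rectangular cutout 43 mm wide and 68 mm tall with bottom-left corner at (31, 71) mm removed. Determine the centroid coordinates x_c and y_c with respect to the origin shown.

x_c = 124.83 mm, y_c = 88.20 mm

plate: A = 240 × 180 = 43200.00, centroid at (120.00, 90.00).
hole 1: A = −(47 × 35) = -1645.00, centroid at (126.50, 105.50).
hole 2: A = −(43 × 68) = -2924.00, centroid at (52.50, 105.00).
ΣA = 38631.00 mm², ΣAx_c = 4822397.50 mm³, ΣAy_c = 3407432.50 mm³.
x_c = 4822397.50/38631.00 = 124.83 mm; y_c = 3407432.50/38631.00 = 88.20 mm.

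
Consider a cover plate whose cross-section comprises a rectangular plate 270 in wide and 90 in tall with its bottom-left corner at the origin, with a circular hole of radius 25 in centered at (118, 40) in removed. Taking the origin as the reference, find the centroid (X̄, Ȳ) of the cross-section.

X̄ = 136.49 in, Ȳ = 45.44 in

Part | A | x̄ᵢ | ȳᵢ | A·x̄ᵢ | A·ȳᵢ
plate | 24300.00 | 135.00 | 45.00 | 3280500.00 | 1093500.00
hole | -1963.50 | 118.00 | 40.00 | -231692.46 | -78539.82
Σ | 22336.50 |  |  | 3048807.54 | 1014960.18
X̄ = 3048807.54 / 22336.50 = 136.49 in
Ȳ = 1014960.18 / 22336.50 = 45.44 in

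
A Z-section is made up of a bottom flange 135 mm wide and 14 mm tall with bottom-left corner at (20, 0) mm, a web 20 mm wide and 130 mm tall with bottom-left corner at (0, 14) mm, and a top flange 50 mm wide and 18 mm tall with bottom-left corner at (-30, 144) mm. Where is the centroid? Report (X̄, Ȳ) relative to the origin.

bottom flange: A = 135 × 14 = 1890.00, centroid at (87.50, 7.00).
web: A = 20 × 130 = 2600.00, centroid at (10.00, 79.00).
top flange: A = 50 × 18 = 900.00, centroid at (-5.00, 153.00).
ΣA = 5390.00 mm²
ΣAX̄ = (1890.00)(87.50) + (2600.00)(10.00) + (900.00)(-5.00) = 186875.00 mm³
ΣAȲ = (1890.00)(7.00) + (2600.00)(79.00) + (900.00)(153.00) = 356330.00 mm³
X̄ = 186875.00 / 5390.00 = 34.67 mm
Ȳ = 356330.00 / 5390.00 = 66.11 mm

X̄ = 34.67 mm, Ȳ = 66.11 mm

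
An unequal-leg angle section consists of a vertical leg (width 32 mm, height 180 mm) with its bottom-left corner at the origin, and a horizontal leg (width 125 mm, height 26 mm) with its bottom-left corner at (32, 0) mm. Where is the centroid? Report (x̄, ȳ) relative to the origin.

x̄ = 44.32 mm, ȳ = 62.23 mm

Part | A | x̄ᵢ | ȳᵢ | A·x̄ᵢ | A·ȳᵢ
vertical leg | 5760.00 | 16.00 | 90.00 | 92160.00 | 518400.00
horizontal leg | 3250.00 | 94.50 | 13.00 | 307125.00 | 42250.00
Σ | 9010.00 |  |  | 399285.00 | 560650.00
x̄ = 399285.00 / 9010.00 = 44.32 mm
ȳ = 560650.00 / 9010.00 = 62.23 mm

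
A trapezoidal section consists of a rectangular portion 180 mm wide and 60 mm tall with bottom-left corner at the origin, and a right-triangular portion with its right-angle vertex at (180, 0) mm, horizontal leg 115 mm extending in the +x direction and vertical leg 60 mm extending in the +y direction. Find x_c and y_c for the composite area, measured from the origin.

Part | A | x̄ᵢ | ȳᵢ | A·x̄ᵢ | A·ȳᵢ
rectangular portion | 10800.00 | 90.00 | 30.00 | 972000.00 | 324000.00
triangular portion | 3450.00 | 218.33 | 20.00 | 753250.00 | 69000.00
Σ | 14250.00 |  |  | 1725250.00 | 393000.00
x_c = 1725250.00 / 14250.00 = 121.07 mm
y_c = 393000.00 / 14250.00 = 27.58 mm

x_c = 121.07 mm, y_c = 27.58 mm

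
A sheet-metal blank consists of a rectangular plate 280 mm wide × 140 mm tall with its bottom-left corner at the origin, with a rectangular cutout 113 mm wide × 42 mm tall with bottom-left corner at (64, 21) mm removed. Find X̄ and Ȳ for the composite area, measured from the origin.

Part | A | x̄ᵢ | ȳᵢ | A·x̄ᵢ | A·ȳᵢ
plate | 39200.00 | 140.00 | 70.00 | 5488000.00 | 2744000.00
hole | -4746.00 | 120.50 | 42.00 | -571893.00 | -199332.00
Σ | 34454.00 |  |  | 4916107.00 | 2544668.00
X̄ = 4916107.00 / 34454.00 = 142.69 mm
Ȳ = 2544668.00 / 34454.00 = 73.86 mm

X̄ = 142.69 mm, Ȳ = 73.86 mm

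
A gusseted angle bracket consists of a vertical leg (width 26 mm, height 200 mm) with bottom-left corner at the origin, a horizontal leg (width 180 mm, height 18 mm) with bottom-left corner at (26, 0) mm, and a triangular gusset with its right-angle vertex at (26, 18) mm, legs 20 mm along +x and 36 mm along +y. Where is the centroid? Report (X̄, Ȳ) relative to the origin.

X̄ = 51.73 mm, Ȳ = 63.63 mm

vertical leg: A = 26 × 200 = 5200.00, centroid at (13.00, 100.00).
horizontal leg: A = 180 × 18 = 3240.00, centroid at (116.00, 9.00).
gusset: A = ½·20·36 = 360.00, centroid at (32.67, 30.00).
ΣA = 8800.00 mm², ΣAX̄ = 455200.00 mm³, ΣAȲ = 559960.00 mm³.
X̄ = 455200.00/8800.00 = 51.73 mm; Ȳ = 559960.00/8800.00 = 63.63 mm.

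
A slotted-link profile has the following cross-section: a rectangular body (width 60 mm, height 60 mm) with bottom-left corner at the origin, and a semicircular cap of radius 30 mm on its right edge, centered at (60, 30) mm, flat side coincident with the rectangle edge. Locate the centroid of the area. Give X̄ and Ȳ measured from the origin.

Part | A | x̄ᵢ | ȳᵢ | A·x̄ᵢ | A·ȳᵢ
rectangular body | 3600.00 | 30.00 | 30.00 | 108000.00 | 108000.00
semicircular end | 1413.72 | 72.73 | 30.00 | 102823.00 | 42411.50
Σ | 5013.72 |  |  | 210823.00 | 150411.50
X̄ = 210823.00 / 5013.72 = 42.05 mm
Ȳ = 150411.50 / 5013.72 = 30.00 mm

X̄ = 42.05 mm, Ȳ = 30.00 mm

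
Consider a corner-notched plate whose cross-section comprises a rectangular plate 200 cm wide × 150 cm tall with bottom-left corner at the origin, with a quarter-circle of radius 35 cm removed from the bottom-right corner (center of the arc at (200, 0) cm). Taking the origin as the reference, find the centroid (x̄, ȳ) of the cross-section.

x̄ = 97.18 cm, ȳ = 76.99 cm

plate: A = 200 × 150 = 30000.00, centroid at (100.00, 75.00).
removed quarter-circle: A = −¼π·35² = -962.11, centroid at (185.15, 14.85).
ΣA = 29037.89 cm², ΣAx̄ = 2821869.12 cm³, ΣAȳ = 2235708.33 cm³.
x̄ = 2821869.12/29037.89 = 97.18 cm; ȳ = 2235708.33/29037.89 = 76.99 cm.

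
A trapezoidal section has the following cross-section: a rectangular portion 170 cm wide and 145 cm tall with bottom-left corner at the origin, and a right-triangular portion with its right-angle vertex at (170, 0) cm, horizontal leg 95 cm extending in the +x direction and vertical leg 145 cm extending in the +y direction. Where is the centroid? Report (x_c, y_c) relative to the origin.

rectangular portion: A = 170 × 145 = 24650.00, centroid at (85.00, 72.50).
triangular portion: A = ½·95·145 = 6887.50, centroid at (201.67, 48.33).
ΣA = 31537.50 cm²
ΣAx_c = (24650.00)(85.00) + (6887.50)(201.67) = 3484229.17 cm³
ΣAy_c = (24650.00)(72.50) + (6887.50)(48.33) = 2120020.83 cm³
x_c = 3484229.17 / 31537.50 = 110.48 cm
y_c = 2120020.83 / 31537.50 = 67.22 cm

x_c = 110.48 cm, y_c = 67.22 cm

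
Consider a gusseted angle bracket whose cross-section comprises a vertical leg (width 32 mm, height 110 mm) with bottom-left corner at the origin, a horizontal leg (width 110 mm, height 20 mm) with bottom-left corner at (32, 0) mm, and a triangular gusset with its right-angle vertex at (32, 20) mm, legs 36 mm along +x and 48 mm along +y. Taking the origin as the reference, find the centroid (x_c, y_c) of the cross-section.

vertical leg: A = 32 × 110 = 3520.00, centroid at (16.00, 55.00).
horizontal leg: A = 110 × 20 = 2200.00, centroid at (87.00, 10.00).
gusset: A = ½·36·48 = 864.00, centroid at (44.00, 36.00).
ΣA = 6584.00 mm², ΣAx_c = 285736.00 mm³, ΣAy_c = 246704.00 mm³.
x_c = 285736.00/6584.00 = 43.40 mm; y_c = 246704.00/6584.00 = 37.47 mm.

x_c = 43.40 mm, y_c = 37.47 mm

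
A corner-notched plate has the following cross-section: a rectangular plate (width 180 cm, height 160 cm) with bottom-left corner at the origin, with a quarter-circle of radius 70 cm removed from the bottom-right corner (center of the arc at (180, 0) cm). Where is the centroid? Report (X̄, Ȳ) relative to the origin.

plate: A = 180 × 160 = 28800.00, centroid at (90.00, 80.00).
removed quarter-circle: A = −¼π·70² = -3848.45, centroid at (150.29, 29.71).
ΣA = 24951.55 cm², ΣAX̄ = 2013612.15 cm³, ΣAȲ = 2189666.67 cm³.
X̄ = 2013612.15/24951.55 = 80.70 cm; Ȳ = 2189666.67/24951.55 = 87.76 cm.

X̄ = 80.70 cm, Ȳ = 87.76 cm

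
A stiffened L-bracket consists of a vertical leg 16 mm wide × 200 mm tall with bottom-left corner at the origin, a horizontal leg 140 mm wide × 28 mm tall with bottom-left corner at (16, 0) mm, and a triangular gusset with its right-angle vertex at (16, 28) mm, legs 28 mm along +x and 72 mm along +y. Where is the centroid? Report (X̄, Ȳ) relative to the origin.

X̄ = 47.77 mm, Ȳ = 52.57 mm

vertical leg: A = 16 × 200 = 3200.00, centroid at (8.00, 100.00).
horizontal leg: A = 140 × 28 = 3920.00, centroid at (86.00, 14.00).
gusset: A = ½·28·72 = 1008.00, centroid at (25.33, 52.00).
ΣA = 8128.00 mm², ΣAX̄ = 388256.00 mm³, ΣAȲ = 427296.00 mm³.
X̄ = 388256.00/8128.00 = 47.77 mm; Ȳ = 427296.00/8128.00 = 52.57 mm.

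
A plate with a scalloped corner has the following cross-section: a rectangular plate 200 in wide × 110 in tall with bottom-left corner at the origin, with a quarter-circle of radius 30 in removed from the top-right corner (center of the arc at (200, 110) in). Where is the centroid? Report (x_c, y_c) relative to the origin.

Part | A | x̄ᵢ | ȳᵢ | A·x̄ᵢ | A·ȳᵢ
plate | 22000.00 | 100.00 | 55.00 | 2200000.00 | 1210000.00
removed quarter-circle | -706.86 | 187.27 | 97.27 | -132371.67 | -68754.42
Σ | 21293.14 |  |  | 2067628.33 | 1141245.58
x_c = 2067628.33 / 21293.14 = 97.10 in
y_c = 1141245.58 / 21293.14 = 53.60 in

x_c = 97.10 in, y_c = 53.60 in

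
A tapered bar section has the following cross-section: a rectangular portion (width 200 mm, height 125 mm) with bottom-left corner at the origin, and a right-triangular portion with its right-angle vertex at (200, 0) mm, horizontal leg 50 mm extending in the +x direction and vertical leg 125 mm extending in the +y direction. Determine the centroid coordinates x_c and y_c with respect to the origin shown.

Part | A | x̄ᵢ | ȳᵢ | A·x̄ᵢ | A·ȳᵢ
rectangular portion | 25000.00 | 100.00 | 62.50 | 2500000.00 | 1562500.00
triangular portion | 3125.00 | 216.67 | 41.67 | 677083.33 | 130208.33
Σ | 28125.00 |  |  | 3177083.33 | 1692708.33
x_c = 3177083.33 / 28125.00 = 112.96 mm
y_c = 1692708.33 / 28125.00 = 60.19 mm

x_c = 112.96 mm, y_c = 60.19 mm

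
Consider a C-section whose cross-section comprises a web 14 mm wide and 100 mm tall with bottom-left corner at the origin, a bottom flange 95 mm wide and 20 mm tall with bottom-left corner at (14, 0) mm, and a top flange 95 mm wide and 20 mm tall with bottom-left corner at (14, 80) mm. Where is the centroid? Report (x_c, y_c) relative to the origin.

web: A = 14 × 100 = 1400.00, centroid at (7.00, 50.00).
bottom flange: A = 95 × 20 = 1900.00, centroid at (61.50, 10.00).
top flange: A = 95 × 20 = 1900.00, centroid at (61.50, 90.00).
ΣA = 5200.00 mm²
ΣAx_c = (1400.00)(7.00) + (1900.00)(61.50) + (1900.00)(61.50) = 243500.00 mm³
ΣAy_c = (1400.00)(50.00) + (1900.00)(10.00) + (1900.00)(90.00) = 260000.00 mm³
x_c = 243500.00 / 5200.00 = 46.83 mm
y_c = 260000.00 / 5200.00 = 50.00 mm

x_c = 46.83 mm, y_c = 50.00 mm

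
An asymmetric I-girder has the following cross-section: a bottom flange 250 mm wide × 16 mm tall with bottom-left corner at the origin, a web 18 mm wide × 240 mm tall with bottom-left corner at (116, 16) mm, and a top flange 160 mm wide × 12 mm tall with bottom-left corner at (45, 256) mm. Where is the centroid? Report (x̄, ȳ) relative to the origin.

bottom flange: A = 250 × 16 = 4000.00, centroid at (125.00, 8.00).
web: A = 18 × 240 = 4320.00, centroid at (125.00, 136.00).
top flange: A = 160 × 12 = 1920.00, centroid at (125.00, 262.00).
ΣA = 10240.00 mm²
ΣAx̄ = (4000.00)(125.00) + (4320.00)(125.00) + (1920.00)(125.00) = 1280000.00 mm³
ΣAȳ = (4000.00)(8.00) + (4320.00)(136.00) + (1920.00)(262.00) = 1122560.00 mm³
x̄ = 1280000.00 / 10240.00 = 125.00 mm
ȳ = 1122560.00 / 10240.00 = 109.62 mm

x̄ = 125.00 mm, ȳ = 109.62 mm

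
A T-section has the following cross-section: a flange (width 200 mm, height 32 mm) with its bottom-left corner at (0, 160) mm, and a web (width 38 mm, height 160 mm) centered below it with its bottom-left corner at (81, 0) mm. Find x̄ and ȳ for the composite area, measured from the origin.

x̄ = 100.00 mm, ȳ = 129.23 mm

web: A = 38 × 160 = 6080.00, centroid at (100.00, 80.00).
flange: A = 200 × 32 = 6400.00, centroid at (100.00, 176.00).
ΣA = 12480.00 mm², ΣAx̄ = 1248000.00 mm³, ΣAȳ = 1612800.00 mm³.
x̄ = 1248000.00/12480.00 = 100.00 mm; ȳ = 1612800.00/12480.00 = 129.23 mm.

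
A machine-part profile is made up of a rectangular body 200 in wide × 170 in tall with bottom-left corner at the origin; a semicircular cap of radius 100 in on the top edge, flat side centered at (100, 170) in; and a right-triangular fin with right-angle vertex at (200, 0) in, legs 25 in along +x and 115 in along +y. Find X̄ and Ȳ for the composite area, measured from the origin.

Part | A | x̄ᵢ | ȳᵢ | A·x̄ᵢ | A·ȳᵢ
rectangular body | 34000.00 | 100.00 | 85.00 | 3400000.00 | 2890000.00
semicircular top | 15707.96 | 100.00 | 212.44 | 1570796.33 | 3337020.42
triangular fin | 1437.50 | 208.33 | 38.33 | 299479.17 | 55104.17
Σ | 51145.46 |  |  | 5270275.49 | 6282124.59
X̄ = 5270275.49 / 51145.46 = 103.04 in
Ȳ = 6282124.59 / 51145.46 = 122.83 in

X̄ = 103.04 in, Ȳ = 122.83 in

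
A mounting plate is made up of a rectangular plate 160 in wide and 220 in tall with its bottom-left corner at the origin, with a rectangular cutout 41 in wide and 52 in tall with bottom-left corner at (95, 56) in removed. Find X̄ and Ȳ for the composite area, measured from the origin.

X̄ = 77.71 in, Ȳ = 111.81 in

plate: A = 160 × 220 = 35200.00, centroid at (80.00, 110.00).
hole: A = −(41 × 52) = -2132.00, centroid at (115.50, 82.00).
ΣA = 33068.00 in²
ΣAX̄ = (35200.00)(80.00) + (-2132.00)(115.50) = 2569754.00 in³
ΣAȲ = (35200.00)(110.00) + (-2132.00)(82.00) = 3697176.00 in³
X̄ = 2569754.00 / 33068.00 = 77.71 in
Ȳ = 3697176.00 / 33068.00 = 111.81 in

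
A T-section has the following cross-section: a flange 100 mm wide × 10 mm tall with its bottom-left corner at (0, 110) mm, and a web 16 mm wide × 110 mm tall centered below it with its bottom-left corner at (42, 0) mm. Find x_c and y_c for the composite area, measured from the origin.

Part | A | x̄ᵢ | ȳᵢ | A·x̄ᵢ | A·ȳᵢ
web | 1760.00 | 50.00 | 55.00 | 88000.00 | 96800.00
flange | 1000.00 | 50.00 | 115.00 | 50000.00 | 115000.00
Σ | 2760.00 |  |  | 138000.00 | 211800.00
x_c = 138000.00 / 2760.00 = 50.00 mm
y_c = 211800.00 / 2760.00 = 76.74 mm

x_c = 50.00 mm, y_c = 76.74 mm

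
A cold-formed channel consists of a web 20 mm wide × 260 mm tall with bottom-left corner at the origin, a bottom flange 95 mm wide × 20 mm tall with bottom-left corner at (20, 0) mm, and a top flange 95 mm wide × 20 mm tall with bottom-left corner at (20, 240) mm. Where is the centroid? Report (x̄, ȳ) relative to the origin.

x̄ = 34.28 mm, ȳ = 130.00 mm

Part | A | x̄ᵢ | ȳᵢ | A·x̄ᵢ | A·ȳᵢ
web | 5200.00 | 10.00 | 130.00 | 52000.00 | 676000.00
bottom flange | 1900.00 | 67.50 | 10.00 | 128250.00 | 19000.00
top flange | 1900.00 | 67.50 | 250.00 | 128250.00 | 475000.00
Σ | 9000.00 |  |  | 308500.00 | 1170000.00
x̄ = 308500.00 / 9000.00 = 34.28 mm
ȳ = 1170000.00 / 9000.00 = 130.00 mm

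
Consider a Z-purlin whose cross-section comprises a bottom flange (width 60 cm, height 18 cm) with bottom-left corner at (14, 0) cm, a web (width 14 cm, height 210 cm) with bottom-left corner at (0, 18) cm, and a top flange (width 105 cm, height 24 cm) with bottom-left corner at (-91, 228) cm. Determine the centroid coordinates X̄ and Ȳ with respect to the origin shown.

Part | A | x̄ᵢ | ȳᵢ | A·x̄ᵢ | A·ȳᵢ
bottom flange | 1080.00 | 44.00 | 9.00 | 47520.00 | 9720.00
web | 2940.00 | 7.00 | 123.00 | 20580.00 | 361620.00
top flange | 2520.00 | -38.50 | 240.00 | -97020.00 | 604800.00
Σ | 6540.00 |  |  | -28920.00 | 976140.00
X̄ = -28920.00 / 6540.00 = -4.42 cm
Ȳ = 976140.00 / 6540.00 = 149.26 cm

X̄ = -4.42 cm, Ȳ = 149.26 cm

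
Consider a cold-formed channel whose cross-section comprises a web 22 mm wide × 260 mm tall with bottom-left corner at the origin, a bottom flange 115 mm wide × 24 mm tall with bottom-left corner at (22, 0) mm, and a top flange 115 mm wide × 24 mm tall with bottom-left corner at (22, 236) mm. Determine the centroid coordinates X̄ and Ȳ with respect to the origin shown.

Part | A | x̄ᵢ | ȳᵢ | A·x̄ᵢ | A·ȳᵢ
web | 5720.00 | 11.00 | 130.00 | 62920.00 | 743600.00
bottom flange | 2760.00 | 79.50 | 12.00 | 219420.00 | 33120.00
top flange | 2760.00 | 79.50 | 248.00 | 219420.00 | 684480.00
Σ | 11240.00 |  |  | 501760.00 | 1461200.00
X̄ = 501760.00 / 11240.00 = 44.64 mm
Ȳ = 1461200.00 / 11240.00 = 130.00 mm

X̄ = 44.64 mm, Ȳ = 130.00 mm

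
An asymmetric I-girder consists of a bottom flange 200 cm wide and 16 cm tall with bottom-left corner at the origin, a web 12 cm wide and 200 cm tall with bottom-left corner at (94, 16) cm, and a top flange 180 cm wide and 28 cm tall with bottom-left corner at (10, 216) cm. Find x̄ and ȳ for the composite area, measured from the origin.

bottom flange: A = 200 × 16 = 3200.00, centroid at (100.00, 8.00).
web: A = 12 × 200 = 2400.00, centroid at (100.00, 116.00).
top flange: A = 180 × 28 = 5040.00, centroid at (100.00, 230.00).
ΣA = 10640.00 cm², ΣAx̄ = 1064000.00 cm³, ΣAȳ = 1463200.00 cm³.
x̄ = 1064000.00/10640.00 = 100.00 cm; ȳ = 1463200.00/10640.00 = 137.52 cm.

x̄ = 100.00 cm, ȳ = 137.52 cm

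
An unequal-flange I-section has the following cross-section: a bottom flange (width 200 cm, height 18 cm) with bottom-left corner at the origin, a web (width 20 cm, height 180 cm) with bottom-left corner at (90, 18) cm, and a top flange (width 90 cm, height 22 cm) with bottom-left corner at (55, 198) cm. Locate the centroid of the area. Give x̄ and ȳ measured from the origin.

Part | A | x̄ᵢ | ȳᵢ | A·x̄ᵢ | A·ȳᵢ
bottom flange | 3600.00 | 100.00 | 9.00 | 360000.00 | 32400.00
web | 3600.00 | 100.00 | 108.00 | 360000.00 | 388800.00
top flange | 1980.00 | 100.00 | 209.00 | 198000.00 | 413820.00
Σ | 9180.00 |  |  | 918000.00 | 835020.00
x̄ = 918000.00 / 9180.00 = 100.00 cm
ȳ = 835020.00 / 9180.00 = 90.96 cm

x̄ = 100.00 cm, ȳ = 90.96 cm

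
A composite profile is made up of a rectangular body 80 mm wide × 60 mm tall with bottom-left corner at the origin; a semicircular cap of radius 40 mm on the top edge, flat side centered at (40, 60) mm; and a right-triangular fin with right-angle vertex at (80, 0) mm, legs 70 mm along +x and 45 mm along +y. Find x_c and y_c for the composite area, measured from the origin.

x_c = 51.22 mm, y_c = 40.63 mm

Part | A | x̄ᵢ | ȳᵢ | A·x̄ᵢ | A·ȳᵢ
rectangular body | 4800.00 | 40.00 | 30.00 | 192000.00 | 144000.00
semicircular top | 2513.27 | 40.00 | 76.98 | 100530.96 | 193463.11
triangular fin | 1575.00 | 103.33 | 15.00 | 162750.00 | 23625.00
Σ | 8888.27 |  |  | 455280.96 | 361088.11
x_c = 455280.96 / 8888.27 = 51.22 mm
y_c = 361088.11 / 8888.27 = 40.63 mm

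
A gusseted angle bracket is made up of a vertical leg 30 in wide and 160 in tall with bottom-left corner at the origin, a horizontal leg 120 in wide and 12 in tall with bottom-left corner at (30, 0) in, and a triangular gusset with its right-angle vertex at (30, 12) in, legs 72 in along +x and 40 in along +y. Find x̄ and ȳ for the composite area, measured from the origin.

x̄ = 36.38 in, ȳ = 55.88 in

vertical leg: A = 30 × 160 = 4800.00, centroid at (15.00, 80.00).
horizontal leg: A = 120 × 12 = 1440.00, centroid at (90.00, 6.00).
gusset: A = ½·72·40 = 1440.00, centroid at (54.00, 25.33).
ΣA = 7680.00 in², ΣAx̄ = 279360.00 in³, ΣAȳ = 429120.00 in³.
x̄ = 279360.00/7680.00 = 36.38 in; ȳ = 429120.00/7680.00 = 55.88 in.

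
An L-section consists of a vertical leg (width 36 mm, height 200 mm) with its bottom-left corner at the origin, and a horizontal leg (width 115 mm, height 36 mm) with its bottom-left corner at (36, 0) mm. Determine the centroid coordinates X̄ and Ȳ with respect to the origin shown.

X̄ = 45.56 mm, Ȳ = 70.06 mm

Part | A | x̄ᵢ | ȳᵢ | A·x̄ᵢ | A·ȳᵢ
vertical leg | 7200.00 | 18.00 | 100.00 | 129600.00 | 720000.00
horizontal leg | 4140.00 | 93.50 | 18.00 | 387090.00 | 74520.00
Σ | 11340.00 |  |  | 516690.00 | 794520.00
X̄ = 516690.00 / 11340.00 = 45.56 mm
Ȳ = 794520.00 / 11340.00 = 70.06 mm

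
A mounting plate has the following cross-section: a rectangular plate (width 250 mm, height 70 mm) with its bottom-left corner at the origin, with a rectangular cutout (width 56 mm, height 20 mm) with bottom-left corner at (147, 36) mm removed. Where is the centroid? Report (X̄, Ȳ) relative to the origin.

plate: A = 250 × 70 = 17500.00, centroid at (125.00, 35.00).
hole: A = −(56 × 20) = -1120.00, centroid at (175.00, 46.00).
ΣA = 16380.00 mm², ΣAX̄ = 1991500.00 mm³, ΣAȲ = 560980.00 mm³.
X̄ = 1991500.00/16380.00 = 121.58 mm; Ȳ = 560980.00/16380.00 = 34.25 mm.

X̄ = 121.58 mm, Ȳ = 34.25 mm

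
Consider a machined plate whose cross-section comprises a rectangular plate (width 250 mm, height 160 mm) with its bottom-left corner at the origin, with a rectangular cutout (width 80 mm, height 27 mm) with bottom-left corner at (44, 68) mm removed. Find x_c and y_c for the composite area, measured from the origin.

x_c = 127.34 mm, y_c = 79.91 mm

Part | A | x̄ᵢ | ȳᵢ | A·x̄ᵢ | A·ȳᵢ
plate | 40000.00 | 125.00 | 80.00 | 5000000.00 | 3200000.00
hole | -2160.00 | 84.00 | 81.50 | -181440.00 | -176040.00
Σ | 37840.00 |  |  | 4818560.00 | 3023960.00
x_c = 4818560.00 / 37840.00 = 127.34 mm
y_c = 3023960.00 / 37840.00 = 79.91 mm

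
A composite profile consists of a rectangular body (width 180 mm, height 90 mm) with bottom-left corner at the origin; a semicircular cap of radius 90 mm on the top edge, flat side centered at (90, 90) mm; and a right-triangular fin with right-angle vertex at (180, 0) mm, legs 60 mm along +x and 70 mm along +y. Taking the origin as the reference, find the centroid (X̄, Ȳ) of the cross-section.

Part | A | x̄ᵢ | ȳᵢ | A·x̄ᵢ | A·ȳᵢ
rectangular body | 16200.00 | 90.00 | 45.00 | 1458000.00 | 729000.00
semicircular top | 12723.45 | 90.00 | 128.20 | 1145110.52 | 1631110.52
triangular fin | 2100.00 | 200.00 | 23.33 | 420000.00 | 49000.00
Σ | 31023.45 |  |  | 3023110.52 | 2409110.52
X̄ = 3023110.52 / 31023.45 = 97.45 mm
Ȳ = 2409110.52 / 31023.45 = 77.65 mm

X̄ = 97.45 mm, Ȳ = 77.65 mm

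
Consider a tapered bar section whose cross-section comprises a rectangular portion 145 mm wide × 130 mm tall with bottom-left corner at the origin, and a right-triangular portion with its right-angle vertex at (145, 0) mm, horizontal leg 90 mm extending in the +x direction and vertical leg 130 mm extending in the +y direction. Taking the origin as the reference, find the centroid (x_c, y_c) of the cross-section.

x_c = 96.78 mm, y_c = 59.87 mm

rectangular portion: A = 145 × 130 = 18850.00, centroid at (72.50, 65.00).
triangular portion: A = ½·90·130 = 5850.00, centroid at (175.00, 43.33).
ΣA = 24700.00 mm²
ΣAx_c = (18850.00)(72.50) + (5850.00)(175.00) = 2390375.00 mm³
ΣAy_c = (18850.00)(65.00) + (5850.00)(43.33) = 1478750.00 mm³
x_c = 2390375.00 / 24700.00 = 96.78 mm
y_c = 1478750.00 / 24700.00 = 59.87 mm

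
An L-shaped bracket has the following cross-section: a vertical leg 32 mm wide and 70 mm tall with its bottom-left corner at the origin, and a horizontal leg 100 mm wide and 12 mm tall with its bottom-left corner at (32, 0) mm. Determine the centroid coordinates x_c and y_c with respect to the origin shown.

x_c = 39.02 mm, y_c = 24.88 mm

vertical leg: A = 32 × 70 = 2240.00, centroid at (16.00, 35.00).
horizontal leg: A = 100 × 12 = 1200.00, centroid at (82.00, 6.00).
ΣA = 3440.00 mm²
ΣAx_c = (2240.00)(16.00) + (1200.00)(82.00) = 134240.00 mm³
ΣAy_c = (2240.00)(35.00) + (1200.00)(6.00) = 85600.00 mm³
x_c = 134240.00 / 3440.00 = 39.02 mm
y_c = 85600.00 / 3440.00 = 24.88 mm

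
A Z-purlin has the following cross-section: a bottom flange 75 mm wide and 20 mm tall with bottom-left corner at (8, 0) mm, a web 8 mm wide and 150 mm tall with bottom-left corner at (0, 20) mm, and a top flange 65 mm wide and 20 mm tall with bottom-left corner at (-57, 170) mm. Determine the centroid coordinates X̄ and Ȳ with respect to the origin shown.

bottom flange: A = 75 × 20 = 1500.00, centroid at (45.50, 10.00).
web: A = 8 × 150 = 1200.00, centroid at (4.00, 95.00).
top flange: A = 65 × 20 = 1300.00, centroid at (-24.50, 180.00).
ΣA = 4000.00 mm²
ΣAX̄ = (1500.00)(45.50) + (1200.00)(4.00) + (1300.00)(-24.50) = 41200.00 mm³
ΣAȲ = (1500.00)(10.00) + (1200.00)(95.00) + (1300.00)(180.00) = 363000.00 mm³
X̄ = 41200.00 / 4000.00 = 10.30 mm
Ȳ = 363000.00 / 4000.00 = 90.75 mm

X̄ = 10.30 mm, Ȳ = 90.75 mm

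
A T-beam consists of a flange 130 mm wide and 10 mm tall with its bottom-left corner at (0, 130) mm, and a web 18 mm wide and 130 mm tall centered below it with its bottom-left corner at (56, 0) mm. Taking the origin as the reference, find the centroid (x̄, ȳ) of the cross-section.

x̄ = 65.00 mm, ȳ = 90.00 mm

web: A = 18 × 130 = 2340.00, centroid at (65.00, 65.00).
flange: A = 130 × 10 = 1300.00, centroid at (65.00, 135.00).
ΣA = 3640.00 mm²
ΣAx̄ = (2340.00)(65.00) + (1300.00)(65.00) = 236600.00 mm³
ΣAȳ = (2340.00)(65.00) + (1300.00)(135.00) = 327600.00 mm³
x̄ = 236600.00 / 3640.00 = 65.00 mm
ȳ = 327600.00 / 3640.00 = 90.00 mm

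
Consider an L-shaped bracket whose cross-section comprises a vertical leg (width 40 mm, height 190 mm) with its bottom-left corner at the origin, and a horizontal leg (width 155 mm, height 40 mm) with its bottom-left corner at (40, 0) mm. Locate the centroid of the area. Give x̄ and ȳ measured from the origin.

Part | A | x̄ᵢ | ȳᵢ | A·x̄ᵢ | A·ȳᵢ
vertical leg | 7600.00 | 20.00 | 95.00 | 152000.00 | 722000.00
horizontal leg | 6200.00 | 117.50 | 20.00 | 728500.00 | 124000.00
Σ | 13800.00 |  |  | 880500.00 | 846000.00
x̄ = 880500.00 / 13800.00 = 63.80 mm
ȳ = 846000.00 / 13800.00 = 61.30 mm

x̄ = 63.80 mm, ȳ = 61.30 mm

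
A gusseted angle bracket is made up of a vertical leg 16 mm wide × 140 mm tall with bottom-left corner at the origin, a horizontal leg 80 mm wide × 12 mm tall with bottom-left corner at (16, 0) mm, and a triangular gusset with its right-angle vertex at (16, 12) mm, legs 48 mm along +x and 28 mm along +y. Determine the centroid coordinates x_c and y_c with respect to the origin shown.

vertical leg: A = 16 × 140 = 2240.00, centroid at (8.00, 70.00).
horizontal leg: A = 80 × 12 = 960.00, centroid at (56.00, 6.00).
gusset: A = ½·48·28 = 672.00, centroid at (32.00, 21.33).
ΣA = 3872.00 mm², ΣAx_c = 93184.00 mm³, ΣAy_c = 176896.00 mm³.
x_c = 93184.00/3872.00 = 24.07 mm; y_c = 176896.00/3872.00 = 45.69 mm.

x_c = 24.07 mm, y_c = 45.69 mm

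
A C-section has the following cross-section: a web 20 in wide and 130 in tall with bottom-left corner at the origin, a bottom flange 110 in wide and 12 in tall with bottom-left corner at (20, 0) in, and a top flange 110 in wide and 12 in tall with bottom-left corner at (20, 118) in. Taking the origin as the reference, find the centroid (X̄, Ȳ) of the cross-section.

X̄ = 42.75 in, Ȳ = 65.00 in

web: A = 20 × 130 = 2600.00, centroid at (10.00, 65.00).
bottom flange: A = 110 × 12 = 1320.00, centroid at (75.00, 6.00).
top flange: A = 110 × 12 = 1320.00, centroid at (75.00, 124.00).
ΣA = 5240.00 in², ΣAX̄ = 224000.00 in³, ΣAȲ = 340600.00 in³.
X̄ = 224000.00/5240.00 = 42.75 in; Ȳ = 340600.00/5240.00 = 65.00 in.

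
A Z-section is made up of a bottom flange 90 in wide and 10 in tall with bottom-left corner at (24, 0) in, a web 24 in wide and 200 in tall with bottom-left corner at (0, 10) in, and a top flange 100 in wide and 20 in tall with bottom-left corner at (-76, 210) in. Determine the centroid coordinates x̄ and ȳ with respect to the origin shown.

x̄ = 8.79 in, ȳ = 126.30 in

Part | A | x̄ᵢ | ȳᵢ | A·x̄ᵢ | A·ȳᵢ
bottom flange | 900.00 | 69.00 | 5.00 | 62100.00 | 4500.00
web | 4800.00 | 12.00 | 110.00 | 57600.00 | 528000.00
top flange | 2000.00 | -26.00 | 220.00 | -52000.00 | 440000.00
Σ | 7700.00 |  |  | 67700.00 | 972500.00
x̄ = 67700.00 / 7700.00 = 8.79 in
ȳ = 972500.00 / 7700.00 = 126.30 in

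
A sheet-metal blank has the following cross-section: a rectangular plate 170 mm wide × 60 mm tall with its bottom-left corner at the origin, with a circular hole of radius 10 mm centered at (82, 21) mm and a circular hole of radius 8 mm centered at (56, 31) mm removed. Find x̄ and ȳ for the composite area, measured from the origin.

plate: A = 170 × 60 = 10200.00, centroid at (85.00, 30.00).
hole 1: A = −π·10² = -314.16, centroid at (82.00, 21.00).
hole 2: A = −π·8² = -201.06, centroid at (56.00, 31.00).
ΣA = 9684.78 mm², ΣAx̄ = 829979.47 mm³, ΣAȳ = 293169.74 mm³.
x̄ = 829979.47/9684.78 = 85.70 mm; ȳ = 293169.74/9684.78 = 30.27 mm.

x̄ = 85.70 mm, ȳ = 30.27 mm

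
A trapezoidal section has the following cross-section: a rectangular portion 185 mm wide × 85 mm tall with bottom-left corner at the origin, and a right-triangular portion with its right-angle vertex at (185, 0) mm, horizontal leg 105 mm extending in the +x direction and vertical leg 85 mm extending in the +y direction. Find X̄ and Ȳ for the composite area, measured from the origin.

rectangular portion: A = 185 × 85 = 15725.00, centroid at (92.50, 42.50).
triangular portion: A = ½·105·85 = 4462.50, centroid at (220.00, 28.33).
ΣA = 20187.50 mm², ΣAX̄ = 2436312.50 mm³, ΣAȲ = 794750.00 mm³.
X̄ = 2436312.50/20187.50 = 120.68 mm; Ȳ = 794750.00/20187.50 = 39.37 mm.

X̄ = 120.68 mm, Ȳ = 39.37 mm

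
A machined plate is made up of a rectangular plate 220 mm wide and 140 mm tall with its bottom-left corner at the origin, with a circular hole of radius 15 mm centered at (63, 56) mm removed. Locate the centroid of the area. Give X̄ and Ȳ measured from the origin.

X̄ = 111.10 mm, Ȳ = 70.33 mm

plate: A = 220 × 140 = 30800.00, centroid at (110.00, 70.00).
hole: A = −π·15² = -706.86, centroid at (63.00, 56.00).
ΣA = 30093.14 mm²
ΣAX̄ = (30800.00)(110.00) + (-706.86)(63.00) = 3343467.92 mm³
ΣAȲ = (30800.00)(70.00) + (-706.86)(56.00) = 2116415.93 mm³
X̄ = 3343467.92 / 30093.14 = 111.10 mm
Ȳ = 2116415.93 / 30093.14 = 70.33 mm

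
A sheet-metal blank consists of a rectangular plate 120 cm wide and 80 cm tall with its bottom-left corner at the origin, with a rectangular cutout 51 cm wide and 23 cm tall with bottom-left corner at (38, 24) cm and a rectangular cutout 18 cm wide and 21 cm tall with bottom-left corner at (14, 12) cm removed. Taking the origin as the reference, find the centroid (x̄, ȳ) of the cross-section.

plate: A = 120 × 80 = 9600.00, centroid at (60.00, 40.00).
hole 1: A = −(51 × 23) = -1173.00, centroid at (63.50, 35.50).
hole 2: A = −(18 × 21) = -378.00, centroid at (23.00, 22.50).
ΣA = 8049.00 cm²
ΣAx̄ = (9600.00)(60.00) + (-1173.00)(63.50) + (-378.00)(23.00) = 492820.50 cm³
ΣAȳ = (9600.00)(40.00) + (-1173.00)(35.50) + (-378.00)(22.50) = 333853.50 cm³
x̄ = 492820.50 / 8049.00 = 61.23 cm
ȳ = 333853.50 / 8049.00 = 41.48 cm

x̄ = 61.23 cm, ȳ = 41.48 cm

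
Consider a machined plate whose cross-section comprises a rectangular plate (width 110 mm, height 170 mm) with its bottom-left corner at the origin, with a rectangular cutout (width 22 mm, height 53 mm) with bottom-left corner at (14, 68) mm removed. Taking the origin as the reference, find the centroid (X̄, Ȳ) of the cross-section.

X̄ = 56.99 mm, Ȳ = 84.37 mm

plate: A = 110 × 170 = 18700.00, centroid at (55.00, 85.00).
hole: A = −(22 × 53) = -1166.00, centroid at (25.00, 94.50).
ΣA = 17534.00 mm², ΣAX̄ = 999350.00 mm³, ΣAȲ = 1479313.00 mm³.
X̄ = 999350.00/17534.00 = 56.99 mm; Ȳ = 1479313.00/17534.00 = 84.37 mm.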